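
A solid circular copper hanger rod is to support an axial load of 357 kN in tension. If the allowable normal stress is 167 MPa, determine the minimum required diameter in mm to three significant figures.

52.2 mm

Required area A ≥ P/σ_allow = 357000/167 = 2138 mm².
For a solid circular section, d ≥ √(4A/π) = 52.17 mm.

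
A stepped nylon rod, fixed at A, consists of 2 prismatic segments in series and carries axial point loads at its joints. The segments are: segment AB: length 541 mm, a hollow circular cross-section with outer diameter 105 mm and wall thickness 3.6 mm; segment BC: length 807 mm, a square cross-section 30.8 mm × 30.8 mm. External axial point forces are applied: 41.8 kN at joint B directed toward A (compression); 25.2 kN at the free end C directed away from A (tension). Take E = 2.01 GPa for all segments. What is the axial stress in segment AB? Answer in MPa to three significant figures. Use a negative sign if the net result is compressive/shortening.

-14.5 MPa

Internal axial forces (sectioning from the free end, tension +): N_BC = 25.2 kN, N_AB = -16.6 kN.
A_AB = 1147 mm².
σ_AB = N_AB/A_AB = -16600/1147 = -14.47 MPa.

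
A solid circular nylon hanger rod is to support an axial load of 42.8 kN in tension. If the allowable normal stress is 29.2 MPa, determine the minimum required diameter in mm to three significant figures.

43.2 mm

Required area A ≥ P/σ_allow = 42800/29.2 = 1466 mm².
For a solid circular section, d ≥ √(4A/π) = 43.2 mm.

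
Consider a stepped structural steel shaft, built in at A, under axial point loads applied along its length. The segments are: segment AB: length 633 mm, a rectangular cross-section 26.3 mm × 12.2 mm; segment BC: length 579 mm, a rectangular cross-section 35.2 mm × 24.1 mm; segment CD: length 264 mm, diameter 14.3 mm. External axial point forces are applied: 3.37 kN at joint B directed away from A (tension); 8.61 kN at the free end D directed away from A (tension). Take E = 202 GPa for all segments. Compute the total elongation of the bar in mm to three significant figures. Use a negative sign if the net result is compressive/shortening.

0.216 mm

Internal axial forces (sectioning from the free end, tension +): N_CD = 8.61 kN, N_BC = 8.61 kN, N_AB = 11.98 kN.
A_AB = 320.9 mm².
A_BC = 848.3 mm².
A_CD = 160.6 mm².
δ_AB = 11980·633/(320.9·202000) = 0.117 mm
δ_BC = 8610·579/(848.3·202000) = 0.02909 mm
δ_CD = 8610·264/(160.6·202000) = 0.07006 mm
δ = Σδ_i = 0.2162 mm.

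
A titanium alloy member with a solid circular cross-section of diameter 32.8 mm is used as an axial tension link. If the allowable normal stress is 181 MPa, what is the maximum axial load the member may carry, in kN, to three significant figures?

A = 845 mm².
P_max = σ_allow · A = 181 · 845 = 152900 N = 152.9 kN.

153 kN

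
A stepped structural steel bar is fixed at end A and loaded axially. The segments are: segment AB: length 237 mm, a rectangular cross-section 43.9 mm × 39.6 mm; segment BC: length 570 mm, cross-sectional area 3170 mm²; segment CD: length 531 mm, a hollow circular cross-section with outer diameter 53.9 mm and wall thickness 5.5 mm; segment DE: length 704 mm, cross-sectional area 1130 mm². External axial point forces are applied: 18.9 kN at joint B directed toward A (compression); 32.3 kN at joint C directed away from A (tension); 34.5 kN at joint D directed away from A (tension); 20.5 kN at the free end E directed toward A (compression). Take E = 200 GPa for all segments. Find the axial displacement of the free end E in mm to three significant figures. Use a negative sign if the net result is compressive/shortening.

Internal axial forces (sectioning from the free end, tension +): N_DE = -20.5 kN, N_CD = 14 kN, N_BC = 46.3 kN, N_AB = 27.4 kN.
A_AB = 1738 mm².
A_CD = 836.3 mm².
δ_AB = 27400·237/(1738·200000) = 0.01868 mm
δ_BC = 46300·570/(3170·200000) = 0.04163 mm
δ_CD = 14000·531/(836.3·200000) = 0.04445 mm
δ_DE = -20500·704/(1130·200000) = -0.06386 mm
δ = Σδ_i = 0.04089 mm.

0.0409 mm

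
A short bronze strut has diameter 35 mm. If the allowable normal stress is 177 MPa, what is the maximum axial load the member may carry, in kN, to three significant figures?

A = 962.1 mm².
P_max = σ_allow · A = 177 · 962.1 = 170300 N = 170.3 kN.

170 kN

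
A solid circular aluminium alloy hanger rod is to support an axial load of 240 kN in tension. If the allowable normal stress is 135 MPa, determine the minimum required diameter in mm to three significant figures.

47.6 mm

Required area A ≥ P/σ_allow = 240000/135 = 1778 mm².
For a solid circular section, d ≥ √(4A/π) = 47.58 mm.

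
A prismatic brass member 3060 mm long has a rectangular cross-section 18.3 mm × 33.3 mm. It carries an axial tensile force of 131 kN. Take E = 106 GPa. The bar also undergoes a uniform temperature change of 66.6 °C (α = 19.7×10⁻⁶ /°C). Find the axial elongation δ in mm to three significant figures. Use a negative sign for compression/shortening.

10.2 mm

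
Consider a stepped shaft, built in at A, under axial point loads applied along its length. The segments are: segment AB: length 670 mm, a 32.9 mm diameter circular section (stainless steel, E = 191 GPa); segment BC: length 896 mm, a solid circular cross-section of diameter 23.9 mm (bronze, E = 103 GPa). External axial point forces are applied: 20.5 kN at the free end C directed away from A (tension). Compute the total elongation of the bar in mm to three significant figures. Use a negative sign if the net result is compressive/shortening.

0.482 mm

Internal axial forces (sectioning from the free end, tension +): N_BC = 20.5 kN, N_AB = 20.5 kN.
A_AB = 850.1 mm².
A_BC = 448.6 mm².
δ_AB = 20500·670/(850.1·191000) = 0.08459 mm
δ_BC = 20500·896/(448.6·103000) = 0.3975 mm
δ = Σδ_i = 0.4821 mm.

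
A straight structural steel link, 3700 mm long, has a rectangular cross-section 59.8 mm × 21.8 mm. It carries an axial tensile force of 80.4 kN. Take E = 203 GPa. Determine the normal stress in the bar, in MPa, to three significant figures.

61.7 MPa

A = 1304 mm².
σ = N/A = 80400/1304 = 61.67 MPa.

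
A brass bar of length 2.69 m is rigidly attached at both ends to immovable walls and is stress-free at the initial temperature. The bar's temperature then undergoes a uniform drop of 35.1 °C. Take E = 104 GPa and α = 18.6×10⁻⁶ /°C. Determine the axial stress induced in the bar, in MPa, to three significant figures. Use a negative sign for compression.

67.9 MPa

Free thermal expansion αLΔT = 18.6e-6 · 2690 · -35.1 = -1.756 mm.
The walls impose strain ε = −(-1.756)/2690 = 6.5286e-04; σ = Eε = 104000 · 6.5286e-04 = 67.9 MPa.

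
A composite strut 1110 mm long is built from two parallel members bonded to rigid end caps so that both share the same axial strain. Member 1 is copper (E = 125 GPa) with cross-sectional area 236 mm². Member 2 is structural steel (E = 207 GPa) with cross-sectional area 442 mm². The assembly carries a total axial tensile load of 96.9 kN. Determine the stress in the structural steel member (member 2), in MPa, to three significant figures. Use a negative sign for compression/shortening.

Equal strain + equilibrium ⇒ each member carries load in proportion to AE: A₁E₁ = 29500000 N, A₂E₂ = 91490000 N, ΣAE = 121000000 N.
σ₂ = P·E₂/ΣAE = 96900·207000/121000000 = 165.8 MPa.

166 MPa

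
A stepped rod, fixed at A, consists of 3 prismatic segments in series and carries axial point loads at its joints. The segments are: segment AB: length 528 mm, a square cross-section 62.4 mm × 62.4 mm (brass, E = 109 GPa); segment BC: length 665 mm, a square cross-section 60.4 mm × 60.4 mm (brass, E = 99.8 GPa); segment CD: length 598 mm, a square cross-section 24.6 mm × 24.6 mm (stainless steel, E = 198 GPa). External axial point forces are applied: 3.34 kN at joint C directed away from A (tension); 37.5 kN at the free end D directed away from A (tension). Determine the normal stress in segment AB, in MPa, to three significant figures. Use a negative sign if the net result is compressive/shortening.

Internal axial forces (sectioning from the free end, tension +): N_CD = 37.5 kN, N_BC = 40.84 kN, N_AB = 40.84 kN.
A_AB = 3894 mm².
σ_AB = N_AB/A_AB = 40840/3894 = 10.49 MPa.

10.5 MPa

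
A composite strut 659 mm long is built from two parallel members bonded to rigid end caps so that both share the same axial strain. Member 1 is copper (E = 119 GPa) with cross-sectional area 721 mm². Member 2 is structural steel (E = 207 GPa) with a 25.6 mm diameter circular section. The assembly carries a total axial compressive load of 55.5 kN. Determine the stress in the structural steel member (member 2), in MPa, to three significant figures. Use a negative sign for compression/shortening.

A_2 = 514.7 mm².
Equal strain + equilibrium ⇒ each member carries load in proportion to AE: A₁E₁ = 85800000 N, A₂E₂ = 106500000 N, ΣAE = 192300000 N.
σ₂ = P·E₂/ΣAE = -55500·207000/192300000 = -59.73 MPa.

-59.7 MPa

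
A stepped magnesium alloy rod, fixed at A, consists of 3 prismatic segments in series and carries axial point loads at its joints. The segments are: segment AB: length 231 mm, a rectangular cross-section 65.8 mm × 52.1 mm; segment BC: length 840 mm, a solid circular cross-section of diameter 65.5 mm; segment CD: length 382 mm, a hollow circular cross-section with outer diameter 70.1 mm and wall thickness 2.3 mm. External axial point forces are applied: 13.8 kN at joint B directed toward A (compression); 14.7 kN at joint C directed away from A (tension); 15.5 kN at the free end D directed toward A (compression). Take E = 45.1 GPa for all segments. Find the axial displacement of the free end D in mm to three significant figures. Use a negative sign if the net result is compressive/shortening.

-0.294 mm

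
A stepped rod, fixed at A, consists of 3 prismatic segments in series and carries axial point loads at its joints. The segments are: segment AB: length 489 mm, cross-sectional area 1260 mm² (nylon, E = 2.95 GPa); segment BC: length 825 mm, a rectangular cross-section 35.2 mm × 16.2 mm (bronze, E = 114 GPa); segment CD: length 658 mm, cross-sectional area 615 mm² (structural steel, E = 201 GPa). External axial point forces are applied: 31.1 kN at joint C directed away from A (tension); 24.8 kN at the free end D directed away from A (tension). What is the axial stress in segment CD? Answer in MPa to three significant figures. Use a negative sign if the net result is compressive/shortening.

40.3 MPa

Internal axial forces (sectioning from the free end, tension +): N_CD = 24.8 kN, N_BC = 55.9 kN, N_AB = 55.9 kN.
σ_CD = N_CD/A_CD = 24800/615 = 40.33 MPa.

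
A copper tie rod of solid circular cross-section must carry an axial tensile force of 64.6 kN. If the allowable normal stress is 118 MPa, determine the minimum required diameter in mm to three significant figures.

26.4 mm

Required area A ≥ P/σ_allow = 64600/118 = 547.5 mm².
For a solid circular section, d ≥ √(4A/π) = 26.4 mm.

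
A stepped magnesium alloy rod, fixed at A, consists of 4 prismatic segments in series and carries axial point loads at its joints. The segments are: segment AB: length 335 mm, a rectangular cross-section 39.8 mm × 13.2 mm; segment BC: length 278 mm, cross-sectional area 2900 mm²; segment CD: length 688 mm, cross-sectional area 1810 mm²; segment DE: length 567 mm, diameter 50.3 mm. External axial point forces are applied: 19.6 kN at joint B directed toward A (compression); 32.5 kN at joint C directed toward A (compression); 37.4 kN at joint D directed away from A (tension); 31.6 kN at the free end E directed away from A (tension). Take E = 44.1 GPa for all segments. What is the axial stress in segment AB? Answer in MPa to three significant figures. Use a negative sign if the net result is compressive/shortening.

32.2 MPa

Internal axial forces (sectioning from the free end, tension +): N_DE = 31.6 kN, N_CD = 69 kN, N_BC = 36.5 kN, N_AB = 16.9 kN.
A_AB = 525.4 mm².
σ_AB = N_AB/A_AB = 16900/525.4 = 32.17 MPa.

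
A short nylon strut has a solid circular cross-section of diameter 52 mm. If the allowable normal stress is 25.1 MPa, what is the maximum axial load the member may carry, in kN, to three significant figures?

53.3 kN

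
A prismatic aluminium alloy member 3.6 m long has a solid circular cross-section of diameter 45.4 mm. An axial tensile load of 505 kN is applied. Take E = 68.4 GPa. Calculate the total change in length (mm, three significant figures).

16.4 mm

A = 1619 mm².
δ_mech = NL/(AE) = 505000·3600/(1619·68400) = 16.42 mm.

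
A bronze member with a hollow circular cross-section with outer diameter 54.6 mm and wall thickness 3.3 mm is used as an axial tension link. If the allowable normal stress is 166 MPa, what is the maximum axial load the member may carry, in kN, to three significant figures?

A = 531.8 mm².
P_max = σ_allow · A = 166 · 531.8 = 88290 N = 88.29 kN.

88.3 kN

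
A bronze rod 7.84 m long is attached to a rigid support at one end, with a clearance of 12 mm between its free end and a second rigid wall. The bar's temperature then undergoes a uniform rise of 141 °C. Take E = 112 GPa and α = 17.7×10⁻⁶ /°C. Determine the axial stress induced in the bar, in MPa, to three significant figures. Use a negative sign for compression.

-108 MPa

Free thermal expansion αLΔT = 17.7e-6 · 7840 · 141 = 19.57 mm.
The walls engage after the gap closes; constrained expansion = 19.57 − 12 = 7.566 mm.
The walls impose strain ε = −(7.566)/7840 = -9.6509e-04; σ = Eε = 112000 · -9.6509e-04 = -108.1 MPa.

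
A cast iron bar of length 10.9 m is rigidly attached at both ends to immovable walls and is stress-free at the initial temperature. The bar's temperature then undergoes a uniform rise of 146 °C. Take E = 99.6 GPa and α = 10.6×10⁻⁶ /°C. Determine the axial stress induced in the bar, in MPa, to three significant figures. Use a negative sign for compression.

Free thermal expansion αLΔT = 10.6e-6 · 10900 · 146 = 16.87 mm.
The walls impose strain ε = −(16.87)/10900 = -1.5476e-03; σ = Eε = 99600 · -1.5476e-03 = -154.1 MPa.

-154 MPa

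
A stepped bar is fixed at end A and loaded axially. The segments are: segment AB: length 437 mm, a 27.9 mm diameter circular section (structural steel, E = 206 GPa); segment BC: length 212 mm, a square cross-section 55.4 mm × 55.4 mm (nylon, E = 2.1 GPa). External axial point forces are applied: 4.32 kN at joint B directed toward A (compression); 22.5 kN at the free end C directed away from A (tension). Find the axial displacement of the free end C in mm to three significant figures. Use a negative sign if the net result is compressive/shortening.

Internal axial forces (sectioning from the free end, tension +): N_BC = 22.5 kN, N_AB = 18.18 kN.
A_AB = 611.4 mm².
A_BC = 3069 mm².
δ_AB = 18180·437/(611.4·206000) = 0.06308 mm
δ_BC = 22500·212/(3069·2100) = 0.7401 mm
δ = Σδ_i = 0.8032 mm.

0.803 mm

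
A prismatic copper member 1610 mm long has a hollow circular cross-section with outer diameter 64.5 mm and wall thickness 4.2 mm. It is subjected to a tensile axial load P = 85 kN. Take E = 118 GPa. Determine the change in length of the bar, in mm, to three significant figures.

A = 795.6 mm².
δ_mech = NL/(AE) = 85000·1610/(795.6·118000) = 1.458 mm.

1.46 mm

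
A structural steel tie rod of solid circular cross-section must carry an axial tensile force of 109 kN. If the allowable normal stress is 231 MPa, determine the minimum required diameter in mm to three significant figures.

24.5 mm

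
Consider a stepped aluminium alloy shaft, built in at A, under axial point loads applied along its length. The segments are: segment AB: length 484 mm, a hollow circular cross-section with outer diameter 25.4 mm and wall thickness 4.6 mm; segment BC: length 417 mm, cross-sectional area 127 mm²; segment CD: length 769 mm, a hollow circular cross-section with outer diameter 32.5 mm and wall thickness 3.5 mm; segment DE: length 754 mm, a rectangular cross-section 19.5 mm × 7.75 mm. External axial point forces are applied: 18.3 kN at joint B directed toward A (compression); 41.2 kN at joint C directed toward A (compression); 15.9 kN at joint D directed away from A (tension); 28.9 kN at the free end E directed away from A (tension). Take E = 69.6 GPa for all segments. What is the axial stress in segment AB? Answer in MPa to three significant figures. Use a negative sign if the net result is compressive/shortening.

Internal axial forces (sectioning from the free end, tension +): N_DE = 28.9 kN, N_CD = 44.8 kN, N_BC = 3.6 kN, N_AB = -14.7 kN.
A_AB = 300.6 mm².
σ_AB = N_AB/A_AB = -14700/300.6 = -48.9 MPa.

-48.9 MPa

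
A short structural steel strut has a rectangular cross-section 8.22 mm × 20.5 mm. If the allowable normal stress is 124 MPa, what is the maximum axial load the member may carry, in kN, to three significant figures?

20.9 kN

A = 168.5 mm².
P_max = σ_allow · A = 124 · 168.5 = 20900 N = 20.9 kN.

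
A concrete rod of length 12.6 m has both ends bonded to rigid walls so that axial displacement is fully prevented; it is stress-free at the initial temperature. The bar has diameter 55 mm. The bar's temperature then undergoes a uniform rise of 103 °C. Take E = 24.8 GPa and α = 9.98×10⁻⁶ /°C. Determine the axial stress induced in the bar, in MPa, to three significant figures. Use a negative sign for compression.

Free thermal expansion αLΔT = 9.98e-6 · 12600 · 103 = 12.95 mm.
The walls impose strain ε = −(12.95)/12600 = -1.0279e-03; σ = Eε = 24800 · -1.0279e-03 = -25.49 MPa.

-25.5 MPa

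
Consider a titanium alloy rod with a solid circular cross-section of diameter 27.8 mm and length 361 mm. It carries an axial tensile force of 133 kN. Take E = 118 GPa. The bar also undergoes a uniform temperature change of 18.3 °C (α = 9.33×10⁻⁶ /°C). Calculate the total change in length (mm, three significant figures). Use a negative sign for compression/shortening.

A = 607 mm².
δ_mech = NL/(AE) = 133000·361/(607·118000) = 0.6703 mm.
δ_thermal = αLΔT = 9.33e-6·361·18.3 = 0.06164 mm.
δ = δ_mech + δ_thermal = 0.732 mm.

0.732 mm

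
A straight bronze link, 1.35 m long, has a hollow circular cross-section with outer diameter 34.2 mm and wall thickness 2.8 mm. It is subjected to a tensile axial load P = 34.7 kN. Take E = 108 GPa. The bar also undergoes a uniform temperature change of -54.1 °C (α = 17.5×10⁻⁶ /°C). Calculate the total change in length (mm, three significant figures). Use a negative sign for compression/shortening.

0.292 mm

A = 276.2 mm².
δ_mech = NL/(AE) = 34700·1350/(276.2·108000) = 1.57 mm.
δ_thermal = αLΔT = 17.5e-6·1350·-54.1 = -1.278 mm.
δ = δ_mech + δ_thermal = 0.2923 mm.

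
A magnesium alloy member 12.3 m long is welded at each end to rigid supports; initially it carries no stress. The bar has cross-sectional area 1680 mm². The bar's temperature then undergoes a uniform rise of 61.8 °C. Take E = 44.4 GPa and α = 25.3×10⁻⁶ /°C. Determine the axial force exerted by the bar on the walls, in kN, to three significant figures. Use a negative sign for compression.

Free thermal expansion αLΔT = 25.3e-6 · 12300 · 61.8 = 19.23 mm.
The walls impose strain ε = −(19.23)/12300 = -1.5635e-03; σ = Eε = 44400 · -1.5635e-03 = -69.42 MPa.
Wall reaction R = σ·A = -69.42·1680 = -116600 N = -116.6 kN.

-117 kN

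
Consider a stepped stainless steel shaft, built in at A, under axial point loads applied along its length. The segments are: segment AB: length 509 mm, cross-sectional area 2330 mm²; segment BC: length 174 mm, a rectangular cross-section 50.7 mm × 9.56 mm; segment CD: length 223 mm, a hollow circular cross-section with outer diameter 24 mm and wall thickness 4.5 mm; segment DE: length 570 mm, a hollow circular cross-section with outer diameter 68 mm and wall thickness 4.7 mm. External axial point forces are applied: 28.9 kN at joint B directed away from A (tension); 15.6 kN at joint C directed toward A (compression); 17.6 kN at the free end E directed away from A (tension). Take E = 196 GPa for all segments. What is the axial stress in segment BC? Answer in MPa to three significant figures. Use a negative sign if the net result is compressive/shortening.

Internal axial forces (sectioning from the free end, tension +): N_DE = 17.6 kN, N_CD = 17.6 kN, N_BC = 2 kN, N_AB = 30.9 kN.
A_BC = 484.7 mm².
σ_BC = N_BC/A_BC = 2000/484.7 = 4.126 MPa.

4.13 MPa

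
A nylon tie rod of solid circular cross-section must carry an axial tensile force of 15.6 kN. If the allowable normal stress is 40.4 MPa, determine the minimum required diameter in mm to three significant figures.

22.2 mm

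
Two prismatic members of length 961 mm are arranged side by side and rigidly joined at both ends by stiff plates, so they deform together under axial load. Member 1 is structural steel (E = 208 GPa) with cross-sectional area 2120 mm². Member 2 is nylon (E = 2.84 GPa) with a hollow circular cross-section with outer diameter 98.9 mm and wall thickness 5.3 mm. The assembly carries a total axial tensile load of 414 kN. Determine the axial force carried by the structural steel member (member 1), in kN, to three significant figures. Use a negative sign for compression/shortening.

A_2 = 1558 mm².
Equal strain + equilibrium ⇒ each member carries load in proportion to AE: A₁E₁ = 441000000 N, A₂E₂ = 4426000 N, ΣAE = 445400000 N.
F₁ = P·A₁E₁/ΣAE = 414000·441000000/445400000 = 409900 N.

410 kN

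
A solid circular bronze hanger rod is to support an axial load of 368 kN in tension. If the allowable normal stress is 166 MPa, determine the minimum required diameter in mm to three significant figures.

Required area A ≥ P/σ_allow = 368000/166 = 2217 mm².
For a solid circular section, d ≥ √(4A/π) = 53.13 mm.

53.1 mm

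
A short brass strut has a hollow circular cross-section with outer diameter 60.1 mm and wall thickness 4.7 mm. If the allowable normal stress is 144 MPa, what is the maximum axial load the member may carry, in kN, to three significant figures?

118 kN

A = 818 mm².
P_max = σ_allow · A = 144 · 818 = 117800 N = 117.8 kN.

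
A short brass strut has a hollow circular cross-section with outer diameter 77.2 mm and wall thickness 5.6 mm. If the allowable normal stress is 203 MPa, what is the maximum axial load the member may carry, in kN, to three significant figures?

256 kN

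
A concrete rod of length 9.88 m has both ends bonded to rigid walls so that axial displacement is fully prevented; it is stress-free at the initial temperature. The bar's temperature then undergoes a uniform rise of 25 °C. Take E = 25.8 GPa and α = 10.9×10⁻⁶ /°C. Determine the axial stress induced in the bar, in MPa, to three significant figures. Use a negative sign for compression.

Free thermal expansion αLΔT = 10.9e-6 · 9880 · 25 = 2.692 mm.
The walls impose strain ε = −(2.692)/9880 = -2.7250e-04; σ = Eε = 25800 · -2.7250e-04 = -7.03 MPa.

-7.03 MPa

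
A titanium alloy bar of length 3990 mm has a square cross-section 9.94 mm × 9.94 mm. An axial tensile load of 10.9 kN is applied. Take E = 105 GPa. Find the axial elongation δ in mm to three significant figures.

A = 98.8 mm².
δ_mech = NL/(AE) = 10900·3990/(98.8·105000) = 4.192 mm.

4.19 mm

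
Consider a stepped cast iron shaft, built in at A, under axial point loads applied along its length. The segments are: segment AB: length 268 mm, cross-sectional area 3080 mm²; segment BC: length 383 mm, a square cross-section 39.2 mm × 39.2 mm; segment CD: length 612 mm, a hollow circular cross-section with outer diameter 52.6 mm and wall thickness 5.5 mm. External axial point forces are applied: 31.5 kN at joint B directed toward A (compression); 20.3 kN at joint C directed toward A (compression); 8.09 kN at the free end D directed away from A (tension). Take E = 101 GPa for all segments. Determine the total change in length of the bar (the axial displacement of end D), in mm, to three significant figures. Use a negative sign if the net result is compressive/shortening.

Internal axial forces (sectioning from the free end, tension +): N_CD = 8.09 kN, N_BC = -12.21 kN, N_AB = -43.71 kN.
A_BC = 1537 mm².
A_CD = 813.8 mm².
δ_AB = -43710·268/(3080·101000) = -0.03766 mm
δ_BC = -12210·383/(1537·101000) = -0.03013 mm
δ_CD = 8090·612/(813.8·101000) = 0.06023 mm
δ = Σδ_i = -0.007554 mm.

-0.00755 mm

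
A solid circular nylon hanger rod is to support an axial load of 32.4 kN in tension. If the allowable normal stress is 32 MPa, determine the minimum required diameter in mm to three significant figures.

Required area A ≥ P/σ_allow = 32400/32 = 1012 mm².
For a solid circular section, d ≥ √(4A/π) = 35.9 mm.

35.9 mm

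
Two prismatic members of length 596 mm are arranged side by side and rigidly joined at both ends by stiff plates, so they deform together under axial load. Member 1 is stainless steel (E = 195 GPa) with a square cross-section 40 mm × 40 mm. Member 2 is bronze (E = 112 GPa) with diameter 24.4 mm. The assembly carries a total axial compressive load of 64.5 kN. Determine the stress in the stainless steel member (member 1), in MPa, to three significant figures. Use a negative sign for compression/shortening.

-34.5 MPa

A_1 = 1600 mm².
A_2 = 467.6 mm².
Equal strain + equilibrium ⇒ each member carries load in proportion to AE: A₁E₁ = 312000000 N, A₂E₂ = 52370000 N, ΣAE = 364400000 N.
σ₁ = P·E₁/ΣAE = -64500·195000/364400000 = -34.52 MPa.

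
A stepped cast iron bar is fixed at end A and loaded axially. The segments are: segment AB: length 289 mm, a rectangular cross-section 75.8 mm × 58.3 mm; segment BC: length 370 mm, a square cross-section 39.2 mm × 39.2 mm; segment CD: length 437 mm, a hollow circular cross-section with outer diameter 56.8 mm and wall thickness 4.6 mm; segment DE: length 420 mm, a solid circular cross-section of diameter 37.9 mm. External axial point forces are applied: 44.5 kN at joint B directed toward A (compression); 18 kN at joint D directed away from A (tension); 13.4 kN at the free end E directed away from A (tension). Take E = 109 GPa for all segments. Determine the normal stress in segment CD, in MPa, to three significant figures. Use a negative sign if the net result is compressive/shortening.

41.6 MPa

Internal axial forces (sectioning from the free end, tension +): N_DE = 13.4 kN, N_CD = 31.4 kN, N_BC = 31.4 kN, N_AB = -13.1 kN.
A_CD = 754.4 mm².
σ_CD = N_CD/A_CD = 31400/754.4 = 41.62 MPa.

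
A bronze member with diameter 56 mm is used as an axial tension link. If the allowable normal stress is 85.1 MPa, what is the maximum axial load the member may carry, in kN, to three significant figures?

210 kN

A = 2463 mm².
P_max = σ_allow · A = 85.1 · 2463 = 209600 N = 209.6 kN.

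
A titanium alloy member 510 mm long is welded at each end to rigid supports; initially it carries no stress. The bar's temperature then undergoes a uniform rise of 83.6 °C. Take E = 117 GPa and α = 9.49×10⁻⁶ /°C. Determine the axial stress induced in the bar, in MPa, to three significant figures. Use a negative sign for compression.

-92.8 MPa

Free thermal expansion αLΔT = 9.49e-6 · 510 · 83.6 = 0.4046 mm.
The walls impose strain ε = −(0.4046)/510 = -7.9336e-04; σ = Eε = 117000 · -7.9336e-04 = -92.82 MPa.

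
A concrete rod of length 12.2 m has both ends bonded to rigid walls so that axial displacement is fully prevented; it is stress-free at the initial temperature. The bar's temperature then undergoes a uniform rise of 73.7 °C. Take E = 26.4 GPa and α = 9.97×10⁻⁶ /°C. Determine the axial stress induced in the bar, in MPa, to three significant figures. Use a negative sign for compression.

Free thermal expansion αLΔT = 9.97e-6 · 12200 · 73.7 = 8.964 mm.
The walls impose strain ε = −(8.964)/12200 = -7.3479e-04; σ = Eε = 26400 · -7.3479e-04 = -19.4 MPa.

-19.4 MPa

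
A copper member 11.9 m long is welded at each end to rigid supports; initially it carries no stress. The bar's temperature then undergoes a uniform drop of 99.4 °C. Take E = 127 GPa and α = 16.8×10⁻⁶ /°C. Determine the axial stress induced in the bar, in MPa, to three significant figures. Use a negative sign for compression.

Free thermal expansion αLΔT = 16.8e-6 · 11900 · -99.4 = -19.87 mm.
The walls impose strain ε = −(-19.87)/11900 = 1.6699e-03; σ = Eε = 127000 · 1.6699e-03 = 212.1 MPa.

212 MPa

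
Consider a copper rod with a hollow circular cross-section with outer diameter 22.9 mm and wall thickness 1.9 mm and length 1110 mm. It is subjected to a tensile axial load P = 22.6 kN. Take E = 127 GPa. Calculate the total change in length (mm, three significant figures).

1.58 mm

A = 125.3 mm².
δ_mech = NL/(AE) = 22600·1110/(125.3·127000) = 1.576 mm.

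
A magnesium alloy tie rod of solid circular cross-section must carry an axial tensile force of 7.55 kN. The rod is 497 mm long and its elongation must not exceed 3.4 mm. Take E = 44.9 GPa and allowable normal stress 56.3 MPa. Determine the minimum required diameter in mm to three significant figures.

Required area A ≥ P/σ_allow = 7550/56.3 = 134.1 mm².
For a solid circular section, d ≥ √(4A/π) = 13.07 mm.
Elongation limit: A ≥ PL/(Eδ_allow) = 7550·497/(44900·3.4) = 24.58 mm² ⇒ d ≥ 5.594 mm.
The stress limit governs.

13.1 mm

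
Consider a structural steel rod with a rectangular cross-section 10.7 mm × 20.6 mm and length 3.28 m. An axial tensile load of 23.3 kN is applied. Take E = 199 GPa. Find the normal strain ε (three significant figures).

5.31e-04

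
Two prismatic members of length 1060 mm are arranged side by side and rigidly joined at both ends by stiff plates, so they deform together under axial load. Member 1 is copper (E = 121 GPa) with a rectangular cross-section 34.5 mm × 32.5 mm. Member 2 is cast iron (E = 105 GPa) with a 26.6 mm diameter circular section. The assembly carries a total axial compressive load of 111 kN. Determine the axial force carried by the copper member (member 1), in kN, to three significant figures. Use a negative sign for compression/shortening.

-77.6 kN

A_1 = 1121 mm².
A_2 = 555.7 mm².
Equal strain + equilibrium ⇒ each member carries load in proportion to AE: A₁E₁ = 135700000 N, A₂E₂ = 58350000 N, ΣAE = 194000000 N.
F₁ = P·A₁E₁/ΣAE = -111000·135700000/194000000 = -77620 N.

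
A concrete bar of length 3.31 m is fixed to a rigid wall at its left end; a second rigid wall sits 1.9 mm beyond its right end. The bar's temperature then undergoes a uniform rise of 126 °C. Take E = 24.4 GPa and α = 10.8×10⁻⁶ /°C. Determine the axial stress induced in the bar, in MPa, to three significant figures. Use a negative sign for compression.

-19.2 MPa

Free thermal expansion αLΔT = 10.8e-6 · 3310 · 126 = 4.504 mm.
The walls engage after the gap closes; constrained expansion = 4.504 − 1.9 = 2.604 mm.
The walls impose strain ε = −(2.604)/3310 = -7.8678e-04; σ = Eε = 24400 · -7.8678e-04 = -19.2 MPa.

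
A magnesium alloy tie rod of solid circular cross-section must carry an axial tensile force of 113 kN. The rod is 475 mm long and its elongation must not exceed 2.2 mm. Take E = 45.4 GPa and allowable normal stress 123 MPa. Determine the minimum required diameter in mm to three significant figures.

Required area A ≥ P/σ_allow = 113000/123 = 918.7 mm².
For a solid circular section, d ≥ √(4A/π) = 34.2 mm.
Elongation limit: A ≥ PL/(Eδ_allow) = 113000·475/(45400·2.2) = 537.4 mm² ⇒ d ≥ 26.16 mm.
The stress limit governs.

34.2 mm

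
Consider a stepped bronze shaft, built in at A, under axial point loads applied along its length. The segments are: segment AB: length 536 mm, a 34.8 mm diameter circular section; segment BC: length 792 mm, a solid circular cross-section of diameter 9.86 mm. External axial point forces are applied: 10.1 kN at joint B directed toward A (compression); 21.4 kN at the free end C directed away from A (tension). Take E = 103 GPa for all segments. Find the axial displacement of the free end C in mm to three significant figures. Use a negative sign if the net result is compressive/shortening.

2.22 mm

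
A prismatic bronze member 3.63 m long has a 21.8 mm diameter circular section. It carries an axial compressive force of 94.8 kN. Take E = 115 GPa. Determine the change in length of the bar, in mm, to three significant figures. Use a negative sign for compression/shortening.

-8.02 mm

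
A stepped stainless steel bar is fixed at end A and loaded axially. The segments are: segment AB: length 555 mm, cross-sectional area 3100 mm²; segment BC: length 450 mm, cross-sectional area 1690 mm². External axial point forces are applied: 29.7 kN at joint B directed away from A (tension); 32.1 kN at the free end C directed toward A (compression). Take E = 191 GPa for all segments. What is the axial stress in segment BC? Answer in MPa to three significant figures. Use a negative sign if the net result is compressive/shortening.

-19.0 MPa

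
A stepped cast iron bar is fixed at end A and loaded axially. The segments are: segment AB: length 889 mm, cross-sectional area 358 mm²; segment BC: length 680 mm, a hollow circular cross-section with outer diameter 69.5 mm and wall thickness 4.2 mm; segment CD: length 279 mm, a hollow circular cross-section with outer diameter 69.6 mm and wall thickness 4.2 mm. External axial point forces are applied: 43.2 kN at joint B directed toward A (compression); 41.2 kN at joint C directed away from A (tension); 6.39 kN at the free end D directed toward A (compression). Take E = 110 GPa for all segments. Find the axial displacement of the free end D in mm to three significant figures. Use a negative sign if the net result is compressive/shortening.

0.0416 mm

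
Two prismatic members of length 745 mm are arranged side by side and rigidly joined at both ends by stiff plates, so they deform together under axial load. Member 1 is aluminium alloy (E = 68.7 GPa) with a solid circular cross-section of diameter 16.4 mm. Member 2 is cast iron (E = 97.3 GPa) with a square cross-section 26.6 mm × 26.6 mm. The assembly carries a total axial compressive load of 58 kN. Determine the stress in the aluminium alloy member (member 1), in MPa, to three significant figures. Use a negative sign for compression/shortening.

-47.8 MPa

A_1 = 211.2 mm².
A_2 = 707.6 mm².
Equal strain + equilibrium ⇒ each member carries load in proportion to AE: A₁E₁ = 14510000 N, A₂E₂ = 68850000 N, ΣAE = 83360000 N.
σ₁ = P·E₁/ΣAE = -58000·68700/83360000 = -47.8 MPa.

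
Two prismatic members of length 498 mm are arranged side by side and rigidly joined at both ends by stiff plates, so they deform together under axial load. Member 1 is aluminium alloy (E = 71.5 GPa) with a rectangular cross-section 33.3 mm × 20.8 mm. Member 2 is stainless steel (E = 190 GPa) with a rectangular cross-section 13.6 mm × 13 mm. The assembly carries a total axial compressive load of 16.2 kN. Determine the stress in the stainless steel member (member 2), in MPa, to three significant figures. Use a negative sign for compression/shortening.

A_1 = 692.6 mm².
A_2 = 176.8 mm².
Equal strain + equilibrium ⇒ each member carries load in proportion to AE: A₁E₁ = 49520000 N, A₂E₂ = 33590000 N, ΣAE = 83120000 N.
σ₂ = P·E₂/ΣAE = -16200·190000/83120000 = -37.03 MPa.

-37.0 MPa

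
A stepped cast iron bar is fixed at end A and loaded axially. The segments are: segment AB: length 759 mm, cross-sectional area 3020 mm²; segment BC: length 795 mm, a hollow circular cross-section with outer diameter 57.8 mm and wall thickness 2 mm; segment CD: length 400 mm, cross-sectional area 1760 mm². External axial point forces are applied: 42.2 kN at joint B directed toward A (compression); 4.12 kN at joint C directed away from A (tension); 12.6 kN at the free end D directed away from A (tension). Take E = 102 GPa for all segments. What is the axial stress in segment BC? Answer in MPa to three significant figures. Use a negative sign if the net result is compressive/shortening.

Internal axial forces (sectioning from the free end, tension +): N_CD = 12.6 kN, N_BC = 16.72 kN, N_AB = -25.48 kN.
A_BC = 350.6 mm².
σ_BC = N_BC/A_BC = 16720/350.6 = 47.69 MPa.

47.7 MPa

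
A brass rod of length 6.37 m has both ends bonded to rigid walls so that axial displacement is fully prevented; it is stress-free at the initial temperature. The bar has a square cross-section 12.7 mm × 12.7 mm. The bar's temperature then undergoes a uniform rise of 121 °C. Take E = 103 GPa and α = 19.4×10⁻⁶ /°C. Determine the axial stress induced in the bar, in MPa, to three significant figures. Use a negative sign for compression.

Free thermal expansion αLΔT = 19.4e-6 · 6370 · 121 = 14.95 mm.
The walls impose strain ε = −(14.95)/6370 = -2.3474e-03; σ = Eε = 103000 · -2.3474e-03 = -241.8 MPa.

-242 MPa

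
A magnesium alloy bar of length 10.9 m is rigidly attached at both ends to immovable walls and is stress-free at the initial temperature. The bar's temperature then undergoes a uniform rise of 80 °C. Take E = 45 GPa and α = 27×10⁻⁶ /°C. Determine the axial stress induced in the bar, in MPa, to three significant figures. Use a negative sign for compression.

Free thermal expansion αLΔT = 27e-6 · 10900 · 80 = 23.54 mm.
The walls impose strain ε = −(23.54)/10900 = -2.1600e-03; σ = Eε = 45000 · -2.1600e-03 = -97.2 MPa.

-97.2 MPa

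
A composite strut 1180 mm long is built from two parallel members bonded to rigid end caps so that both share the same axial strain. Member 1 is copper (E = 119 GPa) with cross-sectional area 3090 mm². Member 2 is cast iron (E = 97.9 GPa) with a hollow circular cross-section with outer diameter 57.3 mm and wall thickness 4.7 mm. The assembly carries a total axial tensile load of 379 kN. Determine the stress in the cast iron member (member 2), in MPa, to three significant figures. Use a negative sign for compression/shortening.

A_2 = 776.7 mm².
Equal strain + equilibrium ⇒ each member carries load in proportion to AE: A₁E₁ = 367700000 N, A₂E₂ = 76040000 N, ΣAE = 443700000 N.
σ₂ = P·E₂/ΣAE = 379000·97900/443700000 = 83.62 MPa.

83.6 MPa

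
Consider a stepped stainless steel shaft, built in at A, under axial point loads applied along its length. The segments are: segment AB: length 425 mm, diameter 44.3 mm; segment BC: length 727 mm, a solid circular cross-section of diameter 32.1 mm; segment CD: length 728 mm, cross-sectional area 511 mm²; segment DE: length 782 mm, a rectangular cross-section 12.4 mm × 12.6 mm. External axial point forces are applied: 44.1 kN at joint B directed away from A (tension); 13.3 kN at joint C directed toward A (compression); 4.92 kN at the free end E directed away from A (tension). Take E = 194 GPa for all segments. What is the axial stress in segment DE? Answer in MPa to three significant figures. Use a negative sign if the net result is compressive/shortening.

Internal axial forces (sectioning from the free end, tension +): N_DE = 4.92 kN, N_CD = 4.92 kN, N_BC = -8.38 kN, N_AB = 35.72 kN.
A_DE = 156.2 mm².
σ_DE = N_DE/A_DE = 4920/156.2 = 31.49 MPa.

31.5 MPa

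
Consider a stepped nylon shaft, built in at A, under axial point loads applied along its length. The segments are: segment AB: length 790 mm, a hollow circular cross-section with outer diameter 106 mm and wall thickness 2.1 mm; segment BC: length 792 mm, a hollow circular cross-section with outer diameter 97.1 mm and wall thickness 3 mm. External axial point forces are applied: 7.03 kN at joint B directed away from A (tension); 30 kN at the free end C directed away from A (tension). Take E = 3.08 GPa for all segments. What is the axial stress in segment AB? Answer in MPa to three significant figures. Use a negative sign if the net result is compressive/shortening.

Internal axial forces (sectioning from the free end, tension +): N_BC = 30 kN, N_AB = 37.03 kN.
A_AB = 685.5 mm².
σ_AB = N_AB/A_AB = 37030/685.5 = 54.02 MPa.

54.0 MPa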